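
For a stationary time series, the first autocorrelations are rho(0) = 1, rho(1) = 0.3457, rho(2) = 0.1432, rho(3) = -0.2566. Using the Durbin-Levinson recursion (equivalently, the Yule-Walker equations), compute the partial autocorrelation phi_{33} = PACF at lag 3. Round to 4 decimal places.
\phi_{33} = -0.3570

The PACF at lag k is phi_{kk}, the last component of the solution
to the Yule-Walker system G_k phi = r_k where
  (G_k)_{ij} = rho(|i - j|), (r_k)_i = rho(i), i,j = 1..k.
Equivalently, Durbin-Levinson gives phi_{kk} iteratively:
  phi_{11} = rho(1)
  phi_{kk} = [rho(k) - sum_{j=1..k-1} phi_{k-1,j} rho(k-j)]
            / [1 - sum_{j=1..k-1} phi_{k-1,j} rho(j)],
  phi_{k,j} = phi_{k-1,j} - phi_{kk} phi_{k-1,k-j},  j = 1..k-1.
Step k = 1:
  phi_11 = rho(1) = 0.3457.
Step k = 2:
  phi_22 = [rho(2) - phi_11 rho(1)] / [1 - phi_11 rho(1)] = [0.1432 - (0.3457)(0.3457)] / [1 - (0.3457)(0.3457)]
         = 0.02369151 / 0.88049151 = 0.026907.
  Update: phi_21 = phi_11 - phi_22 phi_11 = 0.3457 - (0.026907)(0.3457) = 0.336398.
Step k = 3:
  phi_33 = [rho(3) - phi_21 rho(2) - phi_22 rho(1)] / [1 - phi_21 rho(1) - phi_22 rho(2)]
    numerator   = -0.2566 - (0.336398)(0.1432) - (0.026907)(0.3457) = -0.31407402
    denominator = 1 - (0.336398)(0.3457) - (0.026907)(0.1432) = 0.87985404
  phi_33 = -0.31407402 / 0.87985404 = -0.357.
Therefore phi_{33} = -0.3570.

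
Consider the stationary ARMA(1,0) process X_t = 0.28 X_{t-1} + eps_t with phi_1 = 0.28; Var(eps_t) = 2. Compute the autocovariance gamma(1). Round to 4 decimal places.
\gamma(1) = 0.6076

Multiply the model equation by X_{t-k} and take expectations. With theta_0 = psi_0 = 1 and psi_j the MA(infinity) weights, this gives
  gamma(k) - sum_i phi_i gamma(k-i) = c_k,
  c_k = sigma^2 * sum_{j=k..q} theta_j psi_{j-k}   (c_k = 0 for k > q),
using gamma(-m) = gamma(m).
Pure AR (q = 0): c_0 = sigma^2 = 2, c_k = 0 for k >= 1.
Equations for k = 0 and k = 1 (AR order 1):
  gamma(0) = phi_1 gamma(1) + c_0
  gamma(1) = phi_1 gamma(0) + c_1
Substituting the second into the first: gamma(0) (1 - phi_1^2) = c_0 + phi_1 c_1, so
  gamma(0) = c_0 / (1 - phi_1^2) = 2 / (1 - (0.28)^2) = 2 / 0.9216 = 2.170139.
  gamma(1) = phi_1 gamma(0) = (0.28)(2.170139) = 0.607639.
Therefore gamma(1) = 0.6076 (to 4 decimal places).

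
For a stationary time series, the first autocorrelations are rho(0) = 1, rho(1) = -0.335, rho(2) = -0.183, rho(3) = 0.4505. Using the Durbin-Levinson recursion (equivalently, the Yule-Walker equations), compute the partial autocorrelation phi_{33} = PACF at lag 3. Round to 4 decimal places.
\phi_{33} = 0.3260

The PACF at lag k is phi_{kk}, the last component of the solution
to the Yule-Walker system G_k phi = r_k where
  (G_k)_{ij} = rho(|i - j|), (r_k)_i = rho(i), i,j = 1..k.
Equivalently, Durbin-Levinson gives phi_{kk} iteratively:
  phi_{11} = rho(1)
  phi_{kk} = [rho(k) - sum_{j=1..k-1} phi_{k-1,j} rho(k-j)]
            / [1 - sum_{j=1..k-1} phi_{k-1,j} rho(j)],
  phi_{k,j} = phi_{k-1,j} - phi_{kk} phi_{k-1,k-j},  j = 1..k-1.
Step k = 1:
  phi_11 = rho(1) = -0.335.
Step k = 2:
  phi_22 = [rho(2) - phi_11 rho(1)] / [1 - phi_11 rho(1)] = [-0.183 - (-0.335)(-0.335)] / [1 - (-0.335)(-0.335)]
         = -0.295225 / 0.887775 = -0.332545.
  Update: phi_21 = phi_11 - phi_22 phi_11 = -0.335 - (-0.332545)(-0.335) = -0.446403.
Step k = 3:
  phi_33 = [rho(3) - phi_21 rho(2) - phi_22 rho(1)] / [1 - phi_21 rho(1) - phi_22 rho(2)]
    numerator   = 0.4505 - (-0.446403)(-0.183) - (-0.332545)(-0.335) = 0.25740582
    denominator = 1 - (-0.446403)(-0.335) - (-0.332545)(-0.183) = 0.78959945
  phi_33 = 0.25740582 / 0.78959945 = 0.326.
Therefore phi_{33} = 0.3260.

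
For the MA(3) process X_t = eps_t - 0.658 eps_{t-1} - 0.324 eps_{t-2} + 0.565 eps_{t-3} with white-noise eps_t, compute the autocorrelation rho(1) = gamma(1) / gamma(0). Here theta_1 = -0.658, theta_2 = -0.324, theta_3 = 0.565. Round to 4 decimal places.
\rho(1) = -0.3381

For an MA(q) process with theta_0 = 1, the autocovariance is
  gamma(k) = sigma^2 * sum_{i=0..q-k} theta_i * theta_{i+k},
and rho(k) = gamma(k) / gamma(0). Sigma^2 cancels.
  numerator   = (1)*(-0.658) + (-0.658)*(-0.324) + (-0.324)*(0.565) = -0.627868.
  denominator = (1)^2 + (-0.658)^2 + (-0.324)^2 + (0.565)^2 = 1.857165.
  rho(1) = -0.627868 / 1.857165 = -0.3381.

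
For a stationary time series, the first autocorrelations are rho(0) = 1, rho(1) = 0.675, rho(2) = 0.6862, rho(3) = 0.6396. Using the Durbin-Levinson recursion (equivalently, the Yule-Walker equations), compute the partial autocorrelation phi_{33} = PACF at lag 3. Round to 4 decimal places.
\phi_{33} = 0.1941

The PACF at lag k is phi_{kk}, the last component of the solution
to the Yule-Walker system G_k phi = r_k where
  (G_k)_{ij} = rho(|i - j|), (r_k)_i = rho(i), i,j = 1..k.
Equivalently, Durbin-Levinson gives phi_{kk} iteratively:
  phi_{11} = rho(1)
  phi_{kk} = [rho(k) - sum_{j=1..k-1} phi_{k-1,j} rho(k-j)]
            / [1 - sum_{j=1..k-1} phi_{k-1,j} rho(j)],
  phi_{k,j} = phi_{k-1,j} - phi_{kk} phi_{k-1,k-j},  j = 1..k-1.
Step k = 1:
  phi_11 = rho(1) = 0.675.
Step k = 2:
  phi_22 = [rho(2) - phi_11 rho(1)] / [1 - phi_11 rho(1)] = [0.6862 - (0.675)(0.675)] / [1 - (0.675)(0.675)]
         = 0.230575 / 0.544375 = 0.423559.
  Update: phi_21 = phi_11 - phi_22 phi_11 = 0.675 - (0.423559)(0.675) = 0.389098.
Step k = 3:
  phi_33 = [rho(3) - phi_21 rho(2) - phi_22 rho(1)] / [1 - phi_21 rho(1) - phi_22 rho(2)]
    numerator   = 0.6396 - (0.389098)(0.6862) - (0.423559)(0.675) = 0.08669882
    denominator = 1 - (0.389098)(0.675) - (0.423559)(0.6862) = 0.44671285
  phi_33 = 0.08669882 / 0.44671285 = 0.1941.
Therefore phi_{33} = 0.1941.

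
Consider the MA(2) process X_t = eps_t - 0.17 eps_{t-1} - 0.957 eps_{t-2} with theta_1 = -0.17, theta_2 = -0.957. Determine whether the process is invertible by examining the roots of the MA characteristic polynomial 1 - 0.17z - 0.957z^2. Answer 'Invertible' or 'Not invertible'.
\text{Not invertible}

The MA(q) characteristic polynomial is P(z) = 1 - 0.17z - 0.957z^2.
Invertibility requires all roots to lie outside the unit circle, i.e. |z| > 1 for every root.
Set 1 + (-0.17) z + (-0.957) z^2 = 0, i.e. a z^2 + b z + c = 0 with a = -0.957, b = -0.17, c = 1.
Discriminant D = b^2 - 4ac = (-0.17)^2 - 4*(-0.957)*1 = 0.0289 - (-3.828) = 3.8569.
D >= 0, so the roots are real: z = (-b +/- sqrt(D)) / (2a) = (0.17 +/- 1.963899) / (-1.914).
  z_1 = (0.17 + 1.963899) / (-1.914) = -1.1149,   |z_1| = 1.1149.
  z_2 = (0.17 - 1.963899) / (-1.914) = 0.9373,   |z_2| = 0.9373.
Moduli of all roots: 1.1149, 0.9373.
All moduli strictly greater than 1? No.
Verdict: Not invertible.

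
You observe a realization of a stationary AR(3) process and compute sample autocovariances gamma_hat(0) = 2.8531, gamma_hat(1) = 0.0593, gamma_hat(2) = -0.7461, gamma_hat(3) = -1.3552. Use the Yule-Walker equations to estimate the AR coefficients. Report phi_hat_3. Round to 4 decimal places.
\hat\phi_{3} = -0.4970

The Yule-Walker equations for an AR(p) process read, in matrix form,
  Gamma_p phi = r_p,   with   (Gamma_p)_{ij} = gamma(|i - j|),
                       (r_p)_i = gamma(i),   i,j = 1..p.
Substitute the sample gammas (Toeplitz matrix and right-hand side of size 3):
  Gamma_p = [[2.8531, 0.0593, -0.7461], [0.0593, 2.8531, 0.0593], [-0.7461, 0.0593, 2.8531]]
  r_p     = [0.0593, -0.7461, -1.3552]
Written out (R1..R3):
  (R1) 2.8531 phi_1 + 0.0593 phi_2 - 0.7461 phi_3 = 0.0593
  (R2) 0.0593 phi_1 + 2.8531 phi_2 + 0.0593 phi_3 = -0.7461
  (R3) -0.7461 phi_1 + 0.0593 phi_2 + 2.8531 phi_3 = -1.3552
Gaussian elimination:
  R2 <- R2 - (0.0593/2.8531) R1 = R2 - (0.020784) R1:  2.851867 phi_2 + 0.074807 phi_3 = -0.747333
  R3 <- R3 - (-0.7461/2.8531) R1 = R3 - (-0.261505) R1:  0.074807 phi_2 + 2.657991 phi_3 = -1.339693
  R3 <- R3 - (0.074807/2.851867) R2 = R3 - (0.026231) R2:  2.656029 phi_3 = -1.320089
Back-substitution:
  phi_hat_3 = -1.320089 / 2.656029 = -0.497016
  phi_hat_2 = (-0.747333 - (0.074807)(-0.497016)) / 2.851867 = -0.249013
  phi_hat_1 = (0.0593 - (0.0593)(-0.249013) - (-0.7461)(-0.497016)) / 2.8531 = -0.104012
So phi_hat = [-0.1040, -0.2490, -0.4970].
Therefore phi_hat_3 = -0.4970.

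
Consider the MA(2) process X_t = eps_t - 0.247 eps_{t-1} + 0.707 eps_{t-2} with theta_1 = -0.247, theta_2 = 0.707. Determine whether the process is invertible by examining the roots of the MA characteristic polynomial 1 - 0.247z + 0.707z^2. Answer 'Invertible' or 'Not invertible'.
\text{Invertible}

The MA(q) characteristic polynomial is P(z) = 1 - 0.247z + 0.707z^2.
Invertibility requires all roots to lie outside the unit circle, i.e. |z| > 1 for every root.
Set 1 + (-0.247) z + (0.707) z^2 = 0, i.e. a z^2 + b z + c = 0 with a = 0.707, b = -0.247, c = 1.
Discriminant D = b^2 - 4ac = (-0.247)^2 - 4*(0.707)*1 = 0.061009 - (2.828) = -2.766991.
D < 0, so the roots are the complex-conjugate pair z = (-b +/- i sqrt(-D)) / (2a) = 0.1747 +/- 1.1764i.
For a conjugate pair |z|^2 = z * conj(z) = (product of roots) = c/a = 1/(0.707) = 1.414427, so |z| = sqrt(1.414427) = 1.1893 for both roots.
Moduli of all roots: 1.1893, 1.1893.
All moduli strictly greater than 1? Yes.
Verdict: Invertible.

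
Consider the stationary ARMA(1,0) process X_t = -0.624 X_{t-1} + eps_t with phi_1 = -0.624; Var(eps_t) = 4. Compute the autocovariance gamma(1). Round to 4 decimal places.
\gamma(1) = -4.0876

Multiply the model equation by X_{t-k} and take expectations. With theta_0 = psi_0 = 1 and psi_j the MA(infinity) weights, this gives
  gamma(k) - sum_i phi_i gamma(k-i) = c_k,
  c_k = sigma^2 * sum_{j=k..q} theta_j psi_{j-k}   (c_k = 0 for k > q),
using gamma(-m) = gamma(m).
Pure AR (q = 0): c_0 = sigma^2 = 4, c_k = 0 for k >= 1.
Equations for k = 0 and k = 1 (AR order 1):
  gamma(0) = phi_1 gamma(1) + c_0
  gamma(1) = phi_1 gamma(0) + c_1
Substituting the second into the first: gamma(0) (1 - phi_1^2) = c_0 + phi_1 c_1, so
  gamma(0) = c_0 / (1 - phi_1^2) = 4 / (1 - (-0.624)^2) = 4 / 0.610624 = 6.550676.
  gamma(1) = phi_1 gamma(0) = (-0.624)(6.550676) = -4.087622.
Therefore gamma(1) = -4.0876 (to 4 decimal places).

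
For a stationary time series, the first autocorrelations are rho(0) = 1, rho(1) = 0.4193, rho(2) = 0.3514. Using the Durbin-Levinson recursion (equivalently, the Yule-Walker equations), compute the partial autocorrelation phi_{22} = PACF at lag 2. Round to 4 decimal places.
\phi_{22} = 0.2130

The PACF at lag k is phi_{kk}, the last component of the solution
to the Yule-Walker system G_k phi = r_k where
  (G_k)_{ij} = rho(|i - j|), (r_k)_i = rho(i), i,j = 1..k.
Equivalently, Durbin-Levinson gives phi_{kk} iteratively:
  phi_{11} = rho(1)
  phi_{kk} = [rho(k) - sum_{j=1..k-1} phi_{k-1,j} rho(k-j)]
            / [1 - sum_{j=1..k-1} phi_{k-1,j} rho(j)],
  phi_{k,j} = phi_{k-1,j} - phi_{kk} phi_{k-1,k-j},  j = 1..k-1.
Step k = 1:
  phi_11 = rho(1) = 0.4193.
Step k = 2:
  phi_22 = [rho(2) - phi_11 rho(1)] / [1 - phi_11 rho(1)] = [0.3514 - (0.4193)(0.4193)] / [1 - (0.4193)(0.4193)]
         = 0.17558751 / 0.82418751 = 0.213.
Therefore phi_{22} = 0.2130.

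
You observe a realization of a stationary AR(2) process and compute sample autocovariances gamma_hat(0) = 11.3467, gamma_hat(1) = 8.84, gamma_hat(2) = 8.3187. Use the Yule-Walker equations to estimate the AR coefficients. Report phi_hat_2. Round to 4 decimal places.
\hat\phi_{2} = 0.3210

The Yule-Walker equations for an AR(p) process read, in matrix form,
  Gamma_p phi = r_p,   with   (Gamma_p)_{ij} = gamma(|i - j|),
                       (r_p)_i = gamma(i),   i,j = 1..p.
Substitute the sample gammas (Toeplitz matrix and right-hand side of size 2):
  Gamma_p = [[11.3467, 8.84], [8.84, 11.3467]]
  r_p     = [8.84, 8.3187]
Written out:
  11.3467 phi_1 + 8.84 phi_2 = 8.84
  8.84 phi_1 + 11.3467 phi_2 = 8.3187
Solve by Cramer's rule:
  det = gamma(0)^2 - gamma(1)^2 = (11.3467)^2 - (8.84)^2 = 128.74760089 - 78.1456 = 50.60200089
  phi_hat_1 = [gamma(1) gamma(0) - gamma(1) gamma(2)] / det = [(8.84)(11.3467) - (8.84)(8.3187)] / 50.60200089 = 26.76752 / 50.60200089 = 0.529
  phi_hat_2 = [gamma(0) gamma(2) - gamma(1)^2] / det = [(11.3467)(8.3187) - (8.84)^2] / 50.60200089 = 16.24419329 / 50.60200089 = 0.321
So phi_hat = [0.5290, 0.3210].
Therefore phi_hat_2 = 0.3210.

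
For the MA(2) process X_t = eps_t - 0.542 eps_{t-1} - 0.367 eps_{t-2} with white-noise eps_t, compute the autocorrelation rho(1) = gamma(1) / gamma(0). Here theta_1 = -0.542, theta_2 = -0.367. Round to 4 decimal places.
\rho(1) = -0.2402

For an MA(q) process with theta_0 = 1, the autocovariance is
  gamma(k) = sigma^2 * sum_{i=0..q-k} theta_i * theta_{i+k},
and rho(k) = gamma(k) / gamma(0). Sigma^2 cancels.
  numerator   = (1)*(-0.542) + (-0.542)*(-0.367) = -0.343086.
  denominator = (1)^2 + (-0.542)^2 + (-0.367)^2 = 1.428453.
  rho(1) = -0.343086 / 1.428453 = -0.2402.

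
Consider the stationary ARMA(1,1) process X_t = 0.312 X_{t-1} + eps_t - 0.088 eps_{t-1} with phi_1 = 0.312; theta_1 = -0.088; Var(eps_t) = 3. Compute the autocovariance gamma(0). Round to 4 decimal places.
\gamma(0) = 3.1668

Multiply the model equation by X_{t-k} and take expectations. With theta_0 = psi_0 = 1 and psi_j the MA(infinity) weights, this gives
  gamma(k) - sum_i phi_i gamma(k-i) = c_k,
  c_k = sigma^2 * sum_{j=k..q} theta_j psi_{j-k}   (c_k = 0 for k > q),
using gamma(-m) = gamma(m).
psi-weights needed (psi_j = theta_j + sum_i phi_i psi_{j-i}):
  psi_1 = theta_1 + phi_1 = -0.088 + (0.312) = 0.224
Right-hand sides:
  c_0 = sigma^2 (1 + theta_1 psi_1) = 3 * (1 + (-0.088)(0.224)) = 3 * 0.980288 = 2.940864
  c_1 = sigma^2 theta_1 = 3 * (-0.088) = -0.264
  c_2 = 0
Equations for k = 0 and k = 1 (AR order 1):
  gamma(0) = phi_1 gamma(1) + c_0
  gamma(1) = phi_1 gamma(0) + c_1
Substituting the second into the first: gamma(0) (1 - phi_1^2) = c_0 + phi_1 c_1, so
  gamma(0) = (c_0 + phi_1 c_1) / (1 - phi_1^2) = (2.940864 + (0.312)(-0.264)) / (1 - (0.312)^2) = 2.858496 / 0.902656 = 3.166761.
Therefore gamma(0) = 3.1668 (to 4 decimal places).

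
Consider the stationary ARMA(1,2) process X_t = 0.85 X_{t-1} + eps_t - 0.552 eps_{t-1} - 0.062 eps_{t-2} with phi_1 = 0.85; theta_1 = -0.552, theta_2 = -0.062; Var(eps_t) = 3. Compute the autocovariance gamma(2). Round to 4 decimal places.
\gamma(2) = 1.0051

Multiply the model equation by X_{t-k} and take expectations. With theta_0 = psi_0 = 1 and psi_j the MA(infinity) weights, this gives
  gamma(k) - sum_i phi_i gamma(k-i) = c_k,
  c_k = sigma^2 * sum_{j=k..q} theta_j psi_{j-k}   (c_k = 0 for k > q),
using gamma(-m) = gamma(m).
psi-weights needed (psi_j = theta_j + sum_i phi_i psi_{j-i}):
  psi_1 = theta_1 + phi_1 = -0.552 + (0.85) = 0.298
  psi_2 = theta_2 + phi_1 psi_1 = -0.062 + (0.85)(0.298) = 0.1913
Right-hand sides:
  c_0 = sigma^2 (1 + theta_1 psi_1 + theta_2 psi_2) = 3 * (1 + (-0.552)(0.298) + (-0.062)(0.1913)) = 3 * 0.823643 = 2.47093
  c_1 = sigma^2 (theta_1 + theta_2 psi_1) = 3 * (-0.552 + (-0.062)(0.298)) = -1.711428
  c_2 = sigma^2 theta_2 = 3 * (-0.062) = -0.186
Equations for k = 0 and k = 1 (AR order 1):
  gamma(0) = phi_1 gamma(1) + c_0
  gamma(1) = phi_1 gamma(0) + c_1
Substituting the second into the first: gamma(0) (1 - phi_1^2) = c_0 + phi_1 c_1, so
  gamma(0) = (c_0 + phi_1 c_1) / (1 - phi_1^2) = (2.47093 + (0.85)(-1.711428)) / (1 - (0.85)^2) = 1.016216 / 0.2775 = 3.662041.
  gamma(1) = phi_1 gamma(0) + c_1 = (0.85)(3.662041) + (-1.711428) = 1.401307.
For k = 2: gamma(2) = phi_1 gamma(1) + c_2
  = (0.85)(1.401307) + (-0.186) = 1.005111.
Therefore gamma(2) = 1.0051 (to 4 decimal places).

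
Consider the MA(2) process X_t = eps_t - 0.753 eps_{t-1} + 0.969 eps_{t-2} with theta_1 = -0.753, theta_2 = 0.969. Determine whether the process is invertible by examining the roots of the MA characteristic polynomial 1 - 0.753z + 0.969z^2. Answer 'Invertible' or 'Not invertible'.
\text{Invertible}

The MA(q) characteristic polynomial is P(z) = 1 - 0.753z + 0.969z^2.
Invertibility requires all roots to lie outside the unit circle, i.e. |z| > 1 for every root.
Set 1 + (-0.753) z + (0.969) z^2 = 0, i.e. a z^2 + b z + c = 0 with a = 0.969, b = -0.753, c = 1.
Discriminant D = b^2 - 4ac = (-0.753)^2 - 4*(0.969)*1 = 0.567009 - (3.876) = -3.308991.
D < 0, so the roots are the complex-conjugate pair z = (-b +/- i sqrt(-D)) / (2a) = 0.3885 +/- 0.9386i.
For a conjugate pair |z|^2 = z * conj(z) = (product of roots) = c/a = 1/(0.969) = 1.031992, so |z| = sqrt(1.031992) = 1.0159 for both roots.
Moduli of all roots: 1.0159, 1.0159.
All moduli strictly greater than 1? Yes.
Verdict: Invertible.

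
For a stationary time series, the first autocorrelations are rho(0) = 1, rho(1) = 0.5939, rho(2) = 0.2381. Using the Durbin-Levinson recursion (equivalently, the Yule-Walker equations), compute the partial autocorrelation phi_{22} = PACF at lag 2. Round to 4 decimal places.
\phi_{22} = -0.1771

The PACF at lag k is phi_{kk}, the last component of the solution
to the Yule-Walker system G_k phi = r_k where
  (G_k)_{ij} = rho(|i - j|), (r_k)_i = rho(i), i,j = 1..k.
Equivalently, Durbin-Levinson gives phi_{kk} iteratively:
  phi_{11} = rho(1)
  phi_{kk} = [rho(k) - sum_{j=1..k-1} phi_{k-1,j} rho(k-j)]
            / [1 - sum_{j=1..k-1} phi_{k-1,j} rho(j)],
  phi_{k,j} = phi_{k-1,j} - phi_{kk} phi_{k-1,k-j},  j = 1..k-1.
Step k = 1:
  phi_11 = rho(1) = 0.5939.
Step k = 2:
  phi_22 = [rho(2) - phi_11 rho(1)] / [1 - phi_11 rho(1)] = [0.2381 - (0.5939)(0.5939)] / [1 - (0.5939)(0.5939)]
         = -0.11461721 / 0.64728279 = -0.1771.
Therefore phi_{22} = -0.1771.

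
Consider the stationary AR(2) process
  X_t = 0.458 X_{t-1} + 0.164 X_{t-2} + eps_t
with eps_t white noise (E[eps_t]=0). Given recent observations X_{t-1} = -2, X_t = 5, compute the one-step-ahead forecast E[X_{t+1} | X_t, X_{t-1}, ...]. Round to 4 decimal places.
E[X_{t+1} \mid \mathcal F_t] = 1.9620

For an AR(p) model X_t = c + sum_i phi_i X_{t-i} + eps_t, the
one-step-ahead conditional mean is
  E[X_{t+1} | X_t, ...] = c + sum_i phi_i X_{t+1-i}.
Substitute known values:
  E[X_{t+1} | ...] = (0.458) * (5) + (0.164) * (-2)
                   = 1.9620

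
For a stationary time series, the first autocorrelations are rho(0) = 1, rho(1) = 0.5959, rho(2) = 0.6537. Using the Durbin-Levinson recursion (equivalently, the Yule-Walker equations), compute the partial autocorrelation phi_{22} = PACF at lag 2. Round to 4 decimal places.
\phi_{22} = 0.4630

The PACF at lag k is phi_{kk}, the last component of the solution
to the Yule-Walker system G_k phi = r_k where
  (G_k)_{ij} = rho(|i - j|), (r_k)_i = rho(i), i,j = 1..k.
Equivalently, Durbin-Levinson gives phi_{kk} iteratively:
  phi_{11} = rho(1)
  phi_{kk} = [rho(k) - sum_{j=1..k-1} phi_{k-1,j} rho(k-j)]
            / [1 - sum_{j=1..k-1} phi_{k-1,j} rho(j)],
  phi_{k,j} = phi_{k-1,j} - phi_{kk} phi_{k-1,k-j},  j = 1..k-1.
Step k = 1:
  phi_11 = rho(1) = 0.5959.
Step k = 2:
  phi_22 = [rho(2) - phi_11 rho(1)] / [1 - phi_11 rho(1)] = [0.6537 - (0.5959)(0.5959)] / [1 - (0.5959)(0.5959)]
         = 0.29860319 / 0.64490319 = 0.463.
Therefore phi_{22} = 0.4630.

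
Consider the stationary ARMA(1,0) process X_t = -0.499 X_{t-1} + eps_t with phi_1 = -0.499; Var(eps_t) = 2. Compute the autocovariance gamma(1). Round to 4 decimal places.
\gamma(1) = -1.3289

Multiply the model equation by X_{t-k} and take expectations. With theta_0 = psi_0 = 1 and psi_j the MA(infinity) weights, this gives
  gamma(k) - sum_i phi_i gamma(k-i) = c_k,
  c_k = sigma^2 * sum_{j=k..q} theta_j psi_{j-k}   (c_k = 0 for k > q),
using gamma(-m) = gamma(m).
Pure AR (q = 0): c_0 = sigma^2 = 2, c_k = 0 for k >= 1.
Equations for k = 0 and k = 1 (AR order 1):
  gamma(0) = phi_1 gamma(1) + c_0
  gamma(1) = phi_1 gamma(0) + c_1
Substituting the second into the first: gamma(0) (1 - phi_1^2) = c_0 + phi_1 c_1, so
  gamma(0) = c_0 / (1 - phi_1^2) = 2 / (1 - (-0.499)^2) = 2 / 0.750999 = 2.663119.
  gamma(1) = phi_1 gamma(0) = (-0.499)(2.663119) = -1.328897.
Therefore gamma(1) = -1.3289 (to 4 decimal places).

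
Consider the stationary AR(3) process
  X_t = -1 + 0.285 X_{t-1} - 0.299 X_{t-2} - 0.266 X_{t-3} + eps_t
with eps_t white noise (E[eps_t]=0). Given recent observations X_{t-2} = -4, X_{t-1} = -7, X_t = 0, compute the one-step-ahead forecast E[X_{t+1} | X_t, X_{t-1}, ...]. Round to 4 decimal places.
E[X_{t+1} \mid \mathcal F_t] = 2.1570

For an AR(p) model X_t = c + sum_i phi_i X_{t-i} + eps_t, the
one-step-ahead conditional mean is
  E[X_{t+1} | X_t, ...] = c + sum_i phi_i X_{t+1-i}.
Substitute known values:
  E[X_{t+1} | ...] = -1 + (0.285) * (0) + (-0.299) * (-7) + (-0.266) * (-4)
                   = 2.1570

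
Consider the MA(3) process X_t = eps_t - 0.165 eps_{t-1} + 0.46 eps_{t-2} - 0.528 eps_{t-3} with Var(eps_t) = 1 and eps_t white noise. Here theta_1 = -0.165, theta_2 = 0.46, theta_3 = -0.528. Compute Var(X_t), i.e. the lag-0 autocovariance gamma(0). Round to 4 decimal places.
\gamma(0) = 1.5176

For an MA(q) process X_t = eps_t + sum_i theta_i eps_{t-i} with
Var(eps_t) = sigma^2, the variance is
  gamma(0) = sigma^2 * (1 + sum_i theta_i^2).
  sum_i theta_i^2 = (-0.165)^2 + (0.46)^2 + (-0.528)^2 = 0.027225 + 0.2116 + 0.278784 = 0.517609.
  gamma(0) = 1 * (1 + 0.517609) = 1 * 1.517609 = 1.517609, which rounds to 1.5176.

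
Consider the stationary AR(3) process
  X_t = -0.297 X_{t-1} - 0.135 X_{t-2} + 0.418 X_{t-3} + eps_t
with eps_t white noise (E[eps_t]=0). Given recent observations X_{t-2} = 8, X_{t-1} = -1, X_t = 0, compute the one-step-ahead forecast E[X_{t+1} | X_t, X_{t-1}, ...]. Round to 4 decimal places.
E[X_{t+1} \mid \mathcal F_t] = 3.4790

For an AR(p) model X_t = c + sum_i phi_i X_{t-i} + eps_t, the
one-step-ahead conditional mean is
  E[X_{t+1} | X_t, ...] = c + sum_i phi_i X_{t+1-i}.
Substitute known values:
  E[X_{t+1} | ...] = (-0.297) * (0) + (-0.135) * (-1) + (0.418) * (8)
                   = 3.4790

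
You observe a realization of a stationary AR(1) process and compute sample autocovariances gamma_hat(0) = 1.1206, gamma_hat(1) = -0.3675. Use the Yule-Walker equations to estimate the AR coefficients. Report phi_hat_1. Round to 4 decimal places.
\hat\phi_{1} = -0.3279

The Yule-Walker equations for an AR(p) process read, in matrix form,
  Gamma_p phi = r_p,   with   (Gamma_p)_{ij} = gamma(|i - j|),
                       (r_p)_i = gamma(i),   i,j = 1..p.
Substitute the sample gammas (Toeplitz matrix and right-hand side of size 1):
  Gamma_p = [[1.1206]]
  r_p     = [-0.3675]
With p = 1 this is the single equation gamma(0) phi_1 = gamma(1):
  phi_hat_1 = gamma(1) / gamma(0) = -0.3675 / 1.1206 = -0.3279.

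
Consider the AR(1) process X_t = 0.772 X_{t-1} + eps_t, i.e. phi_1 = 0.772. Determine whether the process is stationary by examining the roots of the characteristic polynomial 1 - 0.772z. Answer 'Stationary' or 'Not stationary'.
\text{Stationary}

The AR(p) characteristic polynomial is P(z) = 1 - 0.772z.
Stationarity requires all roots to lie outside the unit circle, i.e. |z| > 1 for every root.
This is linear in z: 1 + (-0.772) z = 0  =>  z = -1/(-0.772) = 1.295337,  |z| = 1.295337.
Moduli of all roots: 1.2953.
All moduli strictly greater than 1? Yes.
Verdict: Stationary.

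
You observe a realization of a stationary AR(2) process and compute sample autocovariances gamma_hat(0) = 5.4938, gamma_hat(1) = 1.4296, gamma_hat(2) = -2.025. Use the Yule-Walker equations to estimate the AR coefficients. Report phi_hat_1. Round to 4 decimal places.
\hat\phi_{1} = 0.3820

The Yule-Walker equations for an AR(p) process read, in matrix form,
  Gamma_p phi = r_p,   with   (Gamma_p)_{ij} = gamma(|i - j|),
                       (r_p)_i = gamma(i),   i,j = 1..p.
Substitute the sample gammas (Toeplitz matrix and right-hand side of size 2):
  Gamma_p = [[5.4938, 1.4296], [1.4296, 5.4938]]
  r_p     = [1.4296, -2.025]
Written out:
  5.4938 phi_1 + 1.4296 phi_2 = 1.4296
  1.4296 phi_1 + 5.4938 phi_2 = -2.025
Solve by Cramer's rule:
  det = gamma(0)^2 - gamma(1)^2 = (5.4938)^2 - (1.4296)^2 = 30.18183844 - 2.04375616 = 28.13808228
  phi_hat_1 = [gamma(1) gamma(0) - gamma(1) gamma(2)] / det = [(1.4296)(5.4938) - (1.4296)(-2.025)] / 28.13808228 = 10.74887648 / 28.13808228 = 0.382
  phi_hat_2 = [gamma(0) gamma(2) - gamma(1)^2] / det = [(5.4938)(-2.025) - (1.4296)^2] / 28.13808228 = -13.16870116 / 28.13808228 = -0.468
So phi_hat = [0.3820, -0.4680].
Therefore phi_hat_1 = 0.3820.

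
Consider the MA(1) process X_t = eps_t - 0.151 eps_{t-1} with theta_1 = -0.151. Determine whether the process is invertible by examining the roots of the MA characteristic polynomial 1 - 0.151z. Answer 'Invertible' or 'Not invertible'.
\text{Invertible}

The MA(q) characteristic polynomial is P(z) = 1 - 0.151z.
Invertibility requires all roots to lie outside the unit circle, i.e. |z| > 1 for every root.
This is linear in z: 1 + (-0.151) z = 0  =>  z = -1/(-0.151) = 6.622517,  |z| = 6.622517.
Moduli of all roots: 6.6225.
All moduli strictly greater than 1? Yes.
Verdict: Invertible.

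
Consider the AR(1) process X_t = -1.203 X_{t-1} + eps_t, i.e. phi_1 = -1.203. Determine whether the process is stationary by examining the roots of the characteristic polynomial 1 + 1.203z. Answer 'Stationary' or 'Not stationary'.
\text{Not stationary}

The AR(p) characteristic polynomial is P(z) = 1 + 1.203z.
Stationarity requires all roots to lie outside the unit circle, i.e. |z| > 1 for every root.
This is linear in z: 1 + (1.203) z = 0  =>  z = -1/(1.203) = -0.831255,  |z| = 0.831255.
Moduli of all roots: 0.8313.
All moduli strictly greater than 1? No.
Verdict: Not stationary.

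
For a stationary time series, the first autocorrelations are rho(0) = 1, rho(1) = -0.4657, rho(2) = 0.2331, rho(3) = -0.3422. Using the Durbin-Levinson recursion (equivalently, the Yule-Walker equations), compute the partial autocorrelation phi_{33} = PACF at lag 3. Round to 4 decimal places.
\phi_{33} = -0.2890

The PACF at lag k is phi_{kk}, the last component of the solution
to the Yule-Walker system G_k phi = r_k where
  (G_k)_{ij} = rho(|i - j|), (r_k)_i = rho(i), i,j = 1..k.
Equivalently, Durbin-Levinson gives phi_{kk} iteratively:
  phi_{11} = rho(1)
  phi_{kk} = [rho(k) - sum_{j=1..k-1} phi_{k-1,j} rho(k-j)]
            / [1 - sum_{j=1..k-1} phi_{k-1,j} rho(j)],
  phi_{k,j} = phi_{k-1,j} - phi_{kk} phi_{k-1,k-j},  j = 1..k-1.
Step k = 1:
  phi_11 = rho(1) = -0.4657.
Step k = 2:
  phi_22 = [rho(2) - phi_11 rho(1)] / [1 - phi_11 rho(1)] = [0.2331 - (-0.4657)(-0.4657)] / [1 - (-0.4657)(-0.4657)]
         = 0.01622351 / 0.78312351 = 0.020716.
  Update: phi_21 = phi_11 - phi_22 phi_11 = -0.4657 - (0.020716)(-0.4657) = -0.456052.
Step k = 3:
  phi_33 = [rho(3) - phi_21 rho(2) - phi_22 rho(1)] / [1 - phi_21 rho(1) - phi_22 rho(2)]
    numerator   = -0.3422 - (-0.456052)(0.2331) - (0.020716)(-0.4657) = -0.22624656
    denominator = 1 - (-0.456052)(-0.4657) - (0.020716)(0.2331) = 0.78278742
  phi_33 = -0.22624656 / 0.78278742 = -0.289.
Therefore phi_{33} = -0.2890.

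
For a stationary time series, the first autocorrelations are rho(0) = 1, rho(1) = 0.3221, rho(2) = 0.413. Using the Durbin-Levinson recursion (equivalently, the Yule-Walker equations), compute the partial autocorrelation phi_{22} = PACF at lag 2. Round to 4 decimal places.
\phi_{22} = 0.3450

The PACF at lag k is phi_{kk}, the last component of the solution
to the Yule-Walker system G_k phi = r_k where
  (G_k)_{ij} = rho(|i - j|), (r_k)_i = rho(i), i,j = 1..k.
Equivalently, Durbin-Levinson gives phi_{kk} iteratively:
  phi_{11} = rho(1)
  phi_{kk} = [rho(k) - sum_{j=1..k-1} phi_{k-1,j} rho(k-j)]
            / [1 - sum_{j=1..k-1} phi_{k-1,j} rho(j)],
  phi_{k,j} = phi_{k-1,j} - phi_{kk} phi_{k-1,k-j},  j = 1..k-1.
Step k = 1:
  phi_11 = rho(1) = 0.3221.
Step k = 2:
  phi_22 = [rho(2) - phi_11 rho(1)] / [1 - phi_11 rho(1)] = [0.413 - (0.3221)(0.3221)] / [1 - (0.3221)(0.3221)]
         = 0.30925159 / 0.89625159 = 0.345.
Therefore phi_{22} = 0.3450.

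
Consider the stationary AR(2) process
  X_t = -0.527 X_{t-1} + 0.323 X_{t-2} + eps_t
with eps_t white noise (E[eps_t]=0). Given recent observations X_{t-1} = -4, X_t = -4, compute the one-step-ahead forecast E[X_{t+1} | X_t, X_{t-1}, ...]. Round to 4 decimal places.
E[X_{t+1} \mid \mathcal F_t] = 0.8160

For an AR(p) model X_t = c + sum_i phi_i X_{t-i} + eps_t, the
one-step-ahead conditional mean is
  E[X_{t+1} | X_t, ...] = c + sum_i phi_i X_{t+1-i}.
Substitute known values:
  E[X_{t+1} | ...] = (-0.527) * (-4) + (0.323) * (-4)
                   = 0.8160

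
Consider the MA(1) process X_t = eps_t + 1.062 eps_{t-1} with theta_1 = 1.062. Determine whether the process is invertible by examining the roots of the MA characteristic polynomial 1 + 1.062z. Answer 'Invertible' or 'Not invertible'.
\text{Not invertible}

The MA(q) characteristic polynomial is P(z) = 1 + 1.062z.
Invertibility requires all roots to lie outside the unit circle, i.e. |z| > 1 for every root.
This is linear in z: 1 + (1.062) z = 0  =>  z = -1/(1.062) = -0.94162,  |z| = 0.94162.
Moduli of all roots: 0.9416.
All moduli strictly greater than 1? No.
Verdict: Not invertible.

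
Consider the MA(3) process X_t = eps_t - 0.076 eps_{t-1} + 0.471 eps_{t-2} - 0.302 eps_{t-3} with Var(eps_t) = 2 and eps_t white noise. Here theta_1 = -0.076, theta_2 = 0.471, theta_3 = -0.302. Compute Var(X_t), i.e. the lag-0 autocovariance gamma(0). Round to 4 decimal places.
\gamma(0) = 2.6376

For an MA(q) process X_t = eps_t + sum_i theta_i eps_{t-i} with
Var(eps_t) = sigma^2, the variance is
  gamma(0) = sigma^2 * (1 + sum_i theta_i^2).
  sum_i theta_i^2 = (-0.076)^2 + (0.471)^2 + (-0.302)^2 = 0.005776 + 0.221841 + 0.091204 = 0.318821.
  gamma(0) = 2 * (1 + 0.318821) = 2 * 1.318821 = 2.637642, which rounds to 2.6376.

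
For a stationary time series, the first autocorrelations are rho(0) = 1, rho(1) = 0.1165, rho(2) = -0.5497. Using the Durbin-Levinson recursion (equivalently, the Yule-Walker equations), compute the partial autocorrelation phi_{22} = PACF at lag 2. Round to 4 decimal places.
\phi_{22} = -0.5710

The PACF at lag k is phi_{kk}, the last component of the solution
to the Yule-Walker system G_k phi = r_k where
  (G_k)_{ij} = rho(|i - j|), (r_k)_i = rho(i), i,j = 1..k.
Equivalently, Durbin-Levinson gives phi_{kk} iteratively:
  phi_{11} = rho(1)
  phi_{kk} = [rho(k) - sum_{j=1..k-1} phi_{k-1,j} rho(k-j)]
            / [1 - sum_{j=1..k-1} phi_{k-1,j} rho(j)],
  phi_{k,j} = phi_{k-1,j} - phi_{kk} phi_{k-1,k-j},  j = 1..k-1.
Step k = 1:
  phi_11 = rho(1) = 0.1165.
Step k = 2:
  phi_22 = [rho(2) - phi_11 rho(1)] / [1 - phi_11 rho(1)] = [-0.5497 - (0.1165)(0.1165)] / [1 - (0.1165)(0.1165)]
         = -0.56327225 / 0.98642775 = -0.571.
Therefore phi_{22} = -0.5710.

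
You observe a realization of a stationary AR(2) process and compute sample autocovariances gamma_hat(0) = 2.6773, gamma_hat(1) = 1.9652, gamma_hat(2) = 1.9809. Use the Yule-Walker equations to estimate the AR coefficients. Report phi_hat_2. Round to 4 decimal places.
\hat\phi_{2} = 0.4360

The Yule-Walker equations for an AR(p) process read, in matrix form,
  Gamma_p phi = r_p,   with   (Gamma_p)_{ij} = gamma(|i - j|),
                       (r_p)_i = gamma(i),   i,j = 1..p.
Substitute the sample gammas (Toeplitz matrix and right-hand side of size 2):
  Gamma_p = [[2.6773, 1.9652], [1.9652, 2.6773]]
  r_p     = [1.9652, 1.9809]
Written out:
  2.6773 phi_1 + 1.9652 phi_2 = 1.9652
  1.9652 phi_1 + 2.6773 phi_2 = 1.9809
Solve by Cramer's rule:
  det = gamma(0)^2 - gamma(1)^2 = (2.6773)^2 - (1.9652)^2 = 7.16793529 - 3.86201104 = 3.30592425
  phi_hat_1 = [gamma(1) gamma(0) - gamma(1) gamma(2)] / det = [(1.9652)(2.6773) - (1.9652)(1.9809)] / 3.30592425 = 1.36856528 / 3.30592425 = 0.414
  phi_hat_2 = [gamma(0) gamma(2) - gamma(1)^2] / det = [(2.6773)(1.9809) - (1.9652)^2] / 3.30592425 = 1.44145253 / 3.30592425 = 0.436
So phi_hat = [0.4140, 0.4360].
Therefore phi_hat_2 = 0.4360.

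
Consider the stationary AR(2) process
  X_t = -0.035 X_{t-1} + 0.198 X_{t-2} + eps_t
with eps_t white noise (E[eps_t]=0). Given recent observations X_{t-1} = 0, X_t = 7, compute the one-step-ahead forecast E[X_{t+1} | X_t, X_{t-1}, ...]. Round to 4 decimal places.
E[X_{t+1} \mid \mathcal F_t] = -0.2450

For an AR(p) model X_t = c + sum_i phi_i X_{t-i} + eps_t, the
one-step-ahead conditional mean is
  E[X_{t+1} | X_t, ...] = c + sum_i phi_i X_{t+1-i}.
Substitute known values:
  E[X_{t+1} | ...] = (-0.035) * (7) + (0.198) * (0)
                   = -0.2450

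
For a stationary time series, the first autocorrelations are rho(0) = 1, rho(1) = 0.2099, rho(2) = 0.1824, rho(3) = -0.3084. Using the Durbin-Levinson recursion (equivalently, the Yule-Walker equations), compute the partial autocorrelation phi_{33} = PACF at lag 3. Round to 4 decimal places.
\phi_{33} = -0.3970

The PACF at lag k is phi_{kk}, the last component of the solution
to the Yule-Walker system G_k phi = r_k where
  (G_k)_{ij} = rho(|i - j|), (r_k)_i = rho(i), i,j = 1..k.
Equivalently, Durbin-Levinson gives phi_{kk} iteratively:
  phi_{11} = rho(1)
  phi_{kk} = [rho(k) - sum_{j=1..k-1} phi_{k-1,j} rho(k-j)]
            / [1 - sum_{j=1..k-1} phi_{k-1,j} rho(j)],
  phi_{k,j} = phi_{k-1,j} - phi_{kk} phi_{k-1,k-j},  j = 1..k-1.
Step k = 1:
  phi_11 = rho(1) = 0.2099.
Step k = 2:
  phi_22 = [rho(2) - phi_11 rho(1)] / [1 - phi_11 rho(1)] = [0.1824 - (0.2099)(0.2099)] / [1 - (0.2099)(0.2099)]
         = 0.13834199 / 0.95594199 = 0.144718.
  Update: phi_21 = phi_11 - phi_22 phi_11 = 0.2099 - (0.144718)(0.2099) = 0.179524.
Step k = 3:
  phi_33 = [rho(3) - phi_21 rho(2) - phi_22 rho(1)] / [1 - phi_21 rho(1) - phi_22 rho(2)]
    numerator   = -0.3084 - (0.179524)(0.1824) - (0.144718)(0.2099) = -0.37152143
    denominator = 1 - (0.179524)(0.2099) - (0.144718)(0.1824) = 0.93592142
  phi_33 = -0.37152143 / 0.93592142 = -0.397.
Therefore phi_{33} = -0.3970.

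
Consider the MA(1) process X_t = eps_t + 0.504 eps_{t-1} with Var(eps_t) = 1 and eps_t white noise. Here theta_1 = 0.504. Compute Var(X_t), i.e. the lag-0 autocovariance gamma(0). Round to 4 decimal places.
\gamma(0) = 1.2540

For an MA(q) process X_t = eps_t + sum_i theta_i eps_{t-i} with
Var(eps_t) = sigma^2, the variance is
  gamma(0) = sigma^2 * (1 + sum_i theta_i^2).
  sum_i theta_i^2 = (0.504)^2 = 0.254016.
  gamma(0) = 1 * (1 + 0.254016) = 1 * 1.254016 = 1.254016, which rounds to 1.2540.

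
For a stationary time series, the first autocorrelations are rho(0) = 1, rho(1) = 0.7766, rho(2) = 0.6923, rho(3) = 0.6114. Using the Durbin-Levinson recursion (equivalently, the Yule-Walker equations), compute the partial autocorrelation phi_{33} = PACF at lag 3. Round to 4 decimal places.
\phi_{33} = 0.0532

The PACF at lag k is phi_{kk}, the last component of the solution
to the Yule-Walker system G_k phi = r_k where
  (G_k)_{ij} = rho(|i - j|), (r_k)_i = rho(i), i,j = 1..k.
Equivalently, Durbin-Levinson gives phi_{kk} iteratively:
  phi_{11} = rho(1)
  phi_{kk} = [rho(k) - sum_{j=1..k-1} phi_{k-1,j} rho(k-j)]
            / [1 - sum_{j=1..k-1} phi_{k-1,j} rho(j)],
  phi_{k,j} = phi_{k-1,j} - phi_{kk} phi_{k-1,k-j},  j = 1..k-1.
Step k = 1:
  phi_11 = rho(1) = 0.7766.
Step k = 2:
  phi_22 = [rho(2) - phi_11 rho(1)] / [1 - phi_11 rho(1)] = [0.6923 - (0.7766)(0.7766)] / [1 - (0.7766)(0.7766)]
         = 0.08919244 / 0.39689244 = 0.224727.
  Update: phi_21 = phi_11 - phi_22 phi_11 = 0.7766 - (0.224727)(0.7766) = 0.602077.
Step k = 3:
  phi_33 = [rho(3) - phi_21 rho(2) - phi_22 rho(1)] / [1 - phi_21 rho(1) - phi_22 rho(2)]
    numerator   = 0.6114 - (0.602077)(0.6923) - (0.224727)(0.7766) = 0.0200591
    denominator = 1 - (0.602077)(0.7766) - (0.224727)(0.6923) = 0.37684849
  phi_33 = 0.0200591 / 0.37684849 = 0.0532.
Therefore phi_{33} = 0.0532.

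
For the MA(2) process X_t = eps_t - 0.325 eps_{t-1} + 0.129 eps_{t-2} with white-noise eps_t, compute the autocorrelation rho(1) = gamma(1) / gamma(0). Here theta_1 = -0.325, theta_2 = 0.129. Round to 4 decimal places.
\rho(1) = -0.3270

For an MA(q) process with theta_0 = 1, the autocovariance is
  gamma(k) = sigma^2 * sum_{i=0..q-k} theta_i * theta_{i+k},
and rho(k) = gamma(k) / gamma(0). Sigma^2 cancels.
  numerator   = (1)*(-0.325) + (-0.325)*(0.129) = -0.366925.
  denominator = (1)^2 + (-0.325)^2 + (0.129)^2 = 1.122266.
  rho(1) = -0.366925 / 1.122266 = -0.3270.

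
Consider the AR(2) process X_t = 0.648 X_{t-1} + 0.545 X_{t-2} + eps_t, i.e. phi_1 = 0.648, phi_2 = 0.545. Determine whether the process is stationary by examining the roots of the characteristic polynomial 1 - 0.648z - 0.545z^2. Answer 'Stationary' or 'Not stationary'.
\text{Not stationary}

The AR(p) characteristic polynomial is P(z) = 1 - 0.648z - 0.545z^2.
Stationarity requires all roots to lie outside the unit circle, i.e. |z| > 1 for every root.
Set 1 + (-0.648) z + (-0.545) z^2 = 0, i.e. a z^2 + b z + c = 0 with a = -0.545, b = -0.648, c = 1.
Discriminant D = b^2 - 4ac = (-0.648)^2 - 4*(-0.545)*1 = 0.419904 - (-2.18) = 2.599904.
D >= 0, so the roots are real: z = (-b +/- sqrt(D)) / (2a) = (0.648 +/- 1.612422) / (-1.09).
  z_1 = (0.648 + 1.612422) / (-1.09) = -2.0738,   |z_1| = 2.0738.
  z_2 = (0.648 - 1.612422) / (-1.09) = 0.8848,   |z_2| = 0.8848.
Moduli of all roots: 2.0738, 0.8848.
All moduli strictly greater than 1? No.
Verdict: Not stationary.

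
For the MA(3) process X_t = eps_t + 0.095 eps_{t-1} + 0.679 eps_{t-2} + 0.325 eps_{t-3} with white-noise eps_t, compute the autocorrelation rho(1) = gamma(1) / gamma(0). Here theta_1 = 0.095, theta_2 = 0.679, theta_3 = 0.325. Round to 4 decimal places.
\rho(1) = 0.2413

For an MA(q) process with theta_0 = 1, the autocovariance is
  gamma(k) = sigma^2 * sum_{i=0..q-k} theta_i * theta_{i+k},
and rho(k) = gamma(k) / gamma(0). Sigma^2 cancels.
  numerator   = (1)*(0.095) + (0.095)*(0.679) + (0.679)*(0.325) = 0.38018.
  denominator = (1)^2 + (0.095)^2 + (0.679)^2 + (0.325)^2 = 1.575691.
  rho(1) = 0.38018 / 1.575691 = 0.2413.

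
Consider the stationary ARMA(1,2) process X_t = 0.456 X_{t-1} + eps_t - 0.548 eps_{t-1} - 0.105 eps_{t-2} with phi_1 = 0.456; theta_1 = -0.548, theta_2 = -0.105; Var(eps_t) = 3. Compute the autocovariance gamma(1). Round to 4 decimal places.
\gamma(1) = -0.1981

Multiply the model equation by X_{t-k} and take expectations. With theta_0 = psi_0 = 1 and psi_j the MA(infinity) weights, this gives
  gamma(k) - sum_i phi_i gamma(k-i) = c_k,
  c_k = sigma^2 * sum_{j=k..q} theta_j psi_{j-k}   (c_k = 0 for k > q),
using gamma(-m) = gamma(m).
psi-weights needed (psi_j = theta_j + sum_i phi_i psi_{j-i}):
  psi_1 = theta_1 + phi_1 = -0.548 + (0.456) = -0.092
  psi_2 = theta_2 + phi_1 psi_1 = -0.105 + (0.456)(-0.092) = -0.146952
Right-hand sides:
  c_0 = sigma^2 (1 + theta_1 psi_1 + theta_2 psi_2) = 3 * (1 + (-0.548)(-0.092) + (-0.105)(-0.146952)) = 3 * 1.065846 = 3.197538
  c_1 = sigma^2 (theta_1 + theta_2 psi_1) = 3 * (-0.548 + (-0.105)(-0.092)) = -1.61502
  c_2 = sigma^2 theta_2 = 3 * (-0.105) = -0.315
Equations for k = 0 and k = 1 (AR order 1):
  gamma(0) = phi_1 gamma(1) + c_0
  gamma(1) = phi_1 gamma(0) + c_1
Substituting the second into the first: gamma(0) (1 - phi_1^2) = c_0 + phi_1 c_1, so
  gamma(0) = (c_0 + phi_1 c_1) / (1 - phi_1^2) = (3.197538 + (0.456)(-1.61502)) / (1 - (0.456)^2) = 2.461089 / 0.792064 = 3.107184.
  gamma(1) = phi_1 gamma(0) + c_1 = (0.456)(3.107184) + (-1.61502) = -0.198144.
Therefore gamma(1) = -0.1981 (to 4 decimal places).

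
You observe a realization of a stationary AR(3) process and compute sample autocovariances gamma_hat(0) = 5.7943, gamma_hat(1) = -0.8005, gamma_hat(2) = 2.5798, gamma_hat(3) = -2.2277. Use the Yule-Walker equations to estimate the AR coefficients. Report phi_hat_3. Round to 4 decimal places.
\hat\phi_{3} = -0.3640

The Yule-Walker equations for an AR(p) process read, in matrix form,
  Gamma_p phi = r_p,   with   (Gamma_p)_{ij} = gamma(|i - j|),
                       (r_p)_i = gamma(i),   i,j = 1..p.
Substitute the sample gammas (Toeplitz matrix and right-hand side of size 3):
  Gamma_p = [[5.7943, -0.8005, 2.5798], [-0.8005, 5.7943, -0.8005], [2.5798, -0.8005, 5.7943]]
  r_p     = [-0.8005, 2.5798, -2.2277]
Written out (R1..R3):
  (R1) 5.7943 phi_1 - 0.8005 phi_2 + 2.5798 phi_3 = -0.8005
  (R2) -0.8005 phi_1 + 5.7943 phi_2 - 0.8005 phi_3 = 2.5798
  (R3) 2.5798 phi_1 - 0.8005 phi_2 + 5.7943 phi_3 = -2.2277
Gaussian elimination:
  R2 <- R2 - (-0.8005/5.7943) R1 = R2 - (-0.138153) R1:  5.683709 phi_2 - 0.444093 phi_3 = 2.469209
  R3 <- R3 - (2.5798/5.7943) R1 = R3 - (0.445231) R1:  -0.444093 phi_2 + 4.645694 phi_3 = -1.871293
  R3 <- R3 - (-0.444093/5.683709) R2 = R3 - (-0.078134) R2:  4.610995 phi_3 = -1.678363
Back-substitution:
  phi_hat_3 = -1.678363 / 4.610995 = -0.363991
  phi_hat_2 = (2.469209 - (-0.444093)(-0.363991)) / 5.683709 = 0.405996
  phi_hat_1 = (-0.8005 - (-0.8005)(0.405996) - (2.5798)(-0.363991)) / 5.7943 = 0.079997
So phi_hat = [0.0800, 0.4060, -0.3640].
Therefore phi_hat_3 = -0.3640.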